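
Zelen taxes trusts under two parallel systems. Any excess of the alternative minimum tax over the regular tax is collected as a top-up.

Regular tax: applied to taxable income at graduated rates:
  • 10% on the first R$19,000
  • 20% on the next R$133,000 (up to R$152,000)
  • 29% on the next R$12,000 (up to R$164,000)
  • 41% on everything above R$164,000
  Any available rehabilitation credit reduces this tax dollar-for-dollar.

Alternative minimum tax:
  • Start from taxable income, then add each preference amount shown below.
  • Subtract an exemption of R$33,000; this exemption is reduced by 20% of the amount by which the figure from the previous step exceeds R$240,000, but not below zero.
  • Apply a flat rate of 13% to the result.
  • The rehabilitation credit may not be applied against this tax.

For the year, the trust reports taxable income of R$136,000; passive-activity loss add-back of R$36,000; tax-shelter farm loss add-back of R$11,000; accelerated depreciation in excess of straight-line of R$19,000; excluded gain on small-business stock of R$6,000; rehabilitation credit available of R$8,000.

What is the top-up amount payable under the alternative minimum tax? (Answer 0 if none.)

R$5,450

Regular tax:
  R$19,000 × 10% = R$1,900
  R$117,000 × 20% = R$23,400
  → R$25,300
  Less rehabilitation credit R$8,000 → R$17,300

Alternative minimum tax:
  Adjusted income: R$136,000 + R$36,000 + R$11,000 + R$19,000 + R$6,000 = R$208,000
  Exemption: R$208,000 ≤ R$240,000, so full R$33,000 applies
  Base: R$208,000 − R$33,000 = R$175,000
  R$175,000 × 13% = R$22,750

Excess of alternative minimum tax over regular tax: R$22,750 − R$17,300 = R$5,450.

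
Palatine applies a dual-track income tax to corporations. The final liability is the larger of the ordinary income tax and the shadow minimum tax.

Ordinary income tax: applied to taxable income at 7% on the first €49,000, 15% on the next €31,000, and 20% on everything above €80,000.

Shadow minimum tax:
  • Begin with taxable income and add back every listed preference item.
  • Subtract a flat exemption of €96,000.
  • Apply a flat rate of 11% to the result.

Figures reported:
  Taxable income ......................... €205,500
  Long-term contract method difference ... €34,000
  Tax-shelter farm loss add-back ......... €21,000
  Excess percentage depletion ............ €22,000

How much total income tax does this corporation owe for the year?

€33,180

Ordinary income tax:
  €49,000 × 7% = €3,430
  €31,000 × 15% = €4,650
  €125,500 × 20% = €25,100
  → €33,180

Shadow minimum tax:
  Adjusted income: €205,500 + €34,000 + €21,000 + €22,000 = €282,500
  Less exemption €96,000 → base €186,500
  €186,500 × 11% = €20,515

€33,180 > €20,515, so the ordinary income tax governs.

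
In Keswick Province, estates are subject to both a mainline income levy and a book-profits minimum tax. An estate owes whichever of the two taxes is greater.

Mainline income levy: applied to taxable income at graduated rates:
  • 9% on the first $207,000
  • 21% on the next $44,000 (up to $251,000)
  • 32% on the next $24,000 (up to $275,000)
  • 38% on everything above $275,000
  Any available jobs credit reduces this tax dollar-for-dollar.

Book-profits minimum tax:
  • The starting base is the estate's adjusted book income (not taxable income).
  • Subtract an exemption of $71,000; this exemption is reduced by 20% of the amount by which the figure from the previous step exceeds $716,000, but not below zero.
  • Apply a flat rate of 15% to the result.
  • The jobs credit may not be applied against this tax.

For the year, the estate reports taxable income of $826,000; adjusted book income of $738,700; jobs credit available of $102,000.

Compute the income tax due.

$142,930

Mainline income levy:
  $207,000 × 9% = $18,630
  $44,000 × 21% = $9,240
  $24,000 × 32% = $7,680
  $551,000 × 38% = $209,380
  → $244,930
  Less jobs credit $102,000 → $142,930

Book-profits minimum tax:
  Base (adjusted book income): $738,700
  Exemption: $71,000 − 20% × ($738,700 − $716,000) = $71,000 − $4,540 = $66,460
  Base: $738,700 − $66,460 = $672,240
  $672,240 × 15% = $100,836

$142,930 > $100,836, so the mainline income levy governs.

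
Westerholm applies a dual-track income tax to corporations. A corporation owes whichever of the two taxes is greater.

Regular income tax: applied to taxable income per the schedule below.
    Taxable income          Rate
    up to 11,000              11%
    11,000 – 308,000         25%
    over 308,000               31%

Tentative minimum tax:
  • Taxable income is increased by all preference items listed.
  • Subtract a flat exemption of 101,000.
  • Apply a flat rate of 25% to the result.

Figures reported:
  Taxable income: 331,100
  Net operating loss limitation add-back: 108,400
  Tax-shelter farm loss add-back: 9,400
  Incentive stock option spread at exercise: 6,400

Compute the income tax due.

Tentative minimum tax:
  Adjusted income: 331,100 + 108,400 + 9,400 + 6,400 = 455,300
  Less exemption 101,000 → base 354,300
  354,300 × 25% = 88,575

Regular income tax:
  11,000 × 11% = 1,210
  297,000 × 25% = 74,250
  23,100 × 31% = 7,161
  → 82,621

88,575 > 82,621, so the tentative minimum tax is the binding amount.

88,575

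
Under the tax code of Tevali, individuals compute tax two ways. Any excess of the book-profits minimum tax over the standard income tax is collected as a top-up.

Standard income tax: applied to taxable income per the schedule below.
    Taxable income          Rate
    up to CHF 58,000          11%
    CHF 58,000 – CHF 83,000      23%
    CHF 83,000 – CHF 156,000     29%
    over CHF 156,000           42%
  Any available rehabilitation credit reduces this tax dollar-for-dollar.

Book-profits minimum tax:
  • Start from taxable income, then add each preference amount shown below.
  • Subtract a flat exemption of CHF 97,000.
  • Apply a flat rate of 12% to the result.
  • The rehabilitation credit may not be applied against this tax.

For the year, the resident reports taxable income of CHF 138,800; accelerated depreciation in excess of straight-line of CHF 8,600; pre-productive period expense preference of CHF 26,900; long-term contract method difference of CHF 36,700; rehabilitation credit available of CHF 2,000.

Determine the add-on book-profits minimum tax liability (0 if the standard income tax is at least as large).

Book-profits minimum tax:
  Adjusted income: CHF 138,800 + CHF 8,600 + CHF 26,900 + CHF 36,700 = CHF 211,000
  Less exemption CHF 97,000 → base CHF 114,000
  CHF 114,000 × 12% = CHF 13,680

Standard income tax:
  CHF 58,000 × 11% = CHF 6,380
  CHF 25,000 × 23% = CHF 5,750
  CHF 55,800 × 29% = CHF 16,182
  → CHF 28,312
  Less rehabilitation credit CHF 2,000 → CHF 26,312

CHF 13,680 ≤ CHF 26,312, so no add-on is due.

CHF 0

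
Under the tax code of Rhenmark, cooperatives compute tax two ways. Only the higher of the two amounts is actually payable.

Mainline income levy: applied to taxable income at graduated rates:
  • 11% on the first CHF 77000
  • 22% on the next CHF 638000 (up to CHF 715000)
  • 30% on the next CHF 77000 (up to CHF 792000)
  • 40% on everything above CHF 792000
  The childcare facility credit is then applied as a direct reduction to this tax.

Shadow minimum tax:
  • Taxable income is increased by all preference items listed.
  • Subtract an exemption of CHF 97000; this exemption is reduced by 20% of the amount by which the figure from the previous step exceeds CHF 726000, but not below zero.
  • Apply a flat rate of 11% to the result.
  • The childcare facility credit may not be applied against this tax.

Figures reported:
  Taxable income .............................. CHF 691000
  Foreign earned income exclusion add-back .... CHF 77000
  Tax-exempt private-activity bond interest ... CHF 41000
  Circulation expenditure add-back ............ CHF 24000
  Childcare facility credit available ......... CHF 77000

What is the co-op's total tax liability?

CHF 83314

Shadow minimum tax:
  Adjusted income: CHF 691000 + CHF 77000 + CHF 41000 + CHF 24000 = CHF 833000
  Exemption: CHF 97000 − 20% × (CHF 833000 − CHF 726000) = CHF 97000 − CHF 21400 = CHF 75600
  Base: CHF 833000 − CHF 75600 = CHF 757400
  CHF 757400 × 11% = CHF 83314

Mainline income levy:
  CHF 77000 × 11% = CHF 8470
  CHF 614000 × 22% = CHF 135080
  → CHF 143550
  Less childcare facility credit CHF 77000 → CHF 66550

CHF 83314 > CHF 66550, so the shadow minimum tax is the binding amount.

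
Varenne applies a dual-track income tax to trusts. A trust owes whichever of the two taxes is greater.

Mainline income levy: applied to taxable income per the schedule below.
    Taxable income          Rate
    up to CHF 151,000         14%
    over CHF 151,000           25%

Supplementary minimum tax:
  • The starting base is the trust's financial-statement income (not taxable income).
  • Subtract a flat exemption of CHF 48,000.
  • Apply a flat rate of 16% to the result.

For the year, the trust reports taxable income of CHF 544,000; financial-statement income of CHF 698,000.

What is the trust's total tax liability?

CHF 119,390

Mainline income levy:
  CHF 151,000 × 14% = CHF 21,140
  CHF 393,000 × 25% = CHF 98,250
  → CHF 119,390

Supplementary minimum tax:
  Base (financial-statement income): CHF 698,000
  Less exemption CHF 48,000 → base CHF 650,000
  CHF 650,000 × 16% = CHF 104,000

CHF 119,390 > CHF 104,000, so the mainline income levy governs.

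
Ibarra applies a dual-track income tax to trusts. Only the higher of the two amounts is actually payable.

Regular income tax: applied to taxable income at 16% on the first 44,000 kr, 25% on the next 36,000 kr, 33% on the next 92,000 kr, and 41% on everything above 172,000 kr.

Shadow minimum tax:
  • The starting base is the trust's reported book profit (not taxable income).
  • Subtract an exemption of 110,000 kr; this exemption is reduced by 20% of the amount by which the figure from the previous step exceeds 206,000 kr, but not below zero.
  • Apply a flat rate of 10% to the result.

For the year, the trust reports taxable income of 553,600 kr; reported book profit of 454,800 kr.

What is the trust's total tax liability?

Shadow minimum tax:
  Base (reported book profit): 454,800 kr
  Exemption: 110,000 kr − 20% × (454,800 kr − 206,000 kr) = 110,000 kr − 49,760 kr = 60,240 kr
  Base: 454,800 kr − 60,240 kr = 394,560 kr
  394,560 kr × 10% = 39,456 kr

Regular income tax:
  44,000 kr × 16% = 7,040 kr
  36,000 kr × 25% = 9,000 kr
  92,000 kr × 33% = 30,360 kr
  381,600 kr × 41% = 156,456 kr
  → 202,856 kr

202,856 kr > 39,456 kr, so the regular income tax governs.

202,856 kr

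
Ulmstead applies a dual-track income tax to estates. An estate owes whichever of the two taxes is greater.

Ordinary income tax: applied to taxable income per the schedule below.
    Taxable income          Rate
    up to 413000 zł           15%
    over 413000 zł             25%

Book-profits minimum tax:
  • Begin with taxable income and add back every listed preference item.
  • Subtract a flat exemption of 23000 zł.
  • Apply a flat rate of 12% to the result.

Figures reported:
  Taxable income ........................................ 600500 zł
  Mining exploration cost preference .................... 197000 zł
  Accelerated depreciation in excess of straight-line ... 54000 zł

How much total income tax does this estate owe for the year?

108825 zł

Ordinary income tax:
  413000 zł × 15% = 61950 zł
  187500 zł × 25% = 46875 zł
  → 108825 zł

Book-profits minimum tax:
  Adjusted income: 600500 zł + 197000 zł + 54000 zł = 851500 zł
  Less exemption 23000 zł → base 828500 zł
  828500 zł × 12% = 99420 zł

108825 zł > 99420 zł, so the ordinary income tax governs.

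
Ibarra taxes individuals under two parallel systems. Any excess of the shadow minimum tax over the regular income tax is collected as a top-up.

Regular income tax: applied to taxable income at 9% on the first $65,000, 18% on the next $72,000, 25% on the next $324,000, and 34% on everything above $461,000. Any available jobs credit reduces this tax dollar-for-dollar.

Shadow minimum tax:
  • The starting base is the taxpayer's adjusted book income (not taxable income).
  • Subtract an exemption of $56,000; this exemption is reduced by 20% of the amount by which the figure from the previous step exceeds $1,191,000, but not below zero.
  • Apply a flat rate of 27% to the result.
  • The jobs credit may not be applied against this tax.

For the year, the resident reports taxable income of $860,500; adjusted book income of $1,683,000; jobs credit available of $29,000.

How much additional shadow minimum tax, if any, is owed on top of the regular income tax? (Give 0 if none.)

$247,770

Regular income tax:
  $65,000 × 9% = $5,850
  $72,000 × 18% = $12,960
  $324,000 × 25% = $81,000
  $399,500 × 34% = $135,830
  → $235,640
  Less jobs credit $29,000 → $206,640

Shadow minimum tax:
  Base (adjusted book income): $1,683,000
  Exemption: 20% × ($1,683,000 − $1,191,000) = $98,400 ≥ $56,000, so the exemption is fully phased out
  Base: $1,683,000 − $0 = $1,683,000
  $1,683,000 × 27% = $454,410

Excess of shadow minimum tax over regular income tax: $454,410 − $206,640 = $247,770.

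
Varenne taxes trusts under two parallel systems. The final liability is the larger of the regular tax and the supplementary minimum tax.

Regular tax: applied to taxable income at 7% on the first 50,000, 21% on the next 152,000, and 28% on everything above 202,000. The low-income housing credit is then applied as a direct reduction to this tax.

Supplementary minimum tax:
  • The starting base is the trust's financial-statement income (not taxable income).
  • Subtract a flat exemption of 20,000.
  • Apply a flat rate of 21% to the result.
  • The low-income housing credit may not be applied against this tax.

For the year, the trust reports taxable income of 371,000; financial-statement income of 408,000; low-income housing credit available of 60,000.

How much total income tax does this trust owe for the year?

Supplementary minimum tax:
  Base (financial-statement income): 408,000
  Less exemption 20,000 → base 388,000
  388,000 × 21% = 81,480

Regular tax:
  50,000 × 7% = 3,500
  152,000 × 21% = 31,920
  169,000 × 28% = 47,320
  → 82,740
  Less low-income housing credit 60,000 → 22,740

81,480 > 22,740, so the supplementary minimum tax is the binding amount.

81,480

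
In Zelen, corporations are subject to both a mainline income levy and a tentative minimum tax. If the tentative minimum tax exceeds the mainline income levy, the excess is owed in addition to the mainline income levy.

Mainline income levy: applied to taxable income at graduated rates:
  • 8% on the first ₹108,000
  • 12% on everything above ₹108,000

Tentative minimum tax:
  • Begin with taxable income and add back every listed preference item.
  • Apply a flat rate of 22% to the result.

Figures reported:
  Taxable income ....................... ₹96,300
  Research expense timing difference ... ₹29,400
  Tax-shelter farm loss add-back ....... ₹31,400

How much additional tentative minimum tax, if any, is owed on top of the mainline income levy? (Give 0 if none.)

₹26,858

Mainline income levy:
  ₹96,300 × 8% = ₹7,704

Tentative minimum tax:
  Adjusted income: ₹96,300 + ₹29,400 + ₹31,400 = ₹157,100
  ₹157,100 × 22% = ₹34,562

Excess of tentative minimum tax over mainline income levy: ₹34,562 − ₹7,704 = ₹26,858.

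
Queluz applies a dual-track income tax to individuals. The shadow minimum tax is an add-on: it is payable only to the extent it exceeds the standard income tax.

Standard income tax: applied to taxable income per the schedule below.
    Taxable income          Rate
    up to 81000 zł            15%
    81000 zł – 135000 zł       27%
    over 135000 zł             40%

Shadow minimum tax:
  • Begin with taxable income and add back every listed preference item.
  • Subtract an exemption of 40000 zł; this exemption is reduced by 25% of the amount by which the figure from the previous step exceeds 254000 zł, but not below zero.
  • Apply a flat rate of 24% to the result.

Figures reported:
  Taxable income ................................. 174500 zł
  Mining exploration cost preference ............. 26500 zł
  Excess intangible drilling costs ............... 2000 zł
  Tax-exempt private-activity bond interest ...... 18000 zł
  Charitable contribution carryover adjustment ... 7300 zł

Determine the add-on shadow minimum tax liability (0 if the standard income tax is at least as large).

2662 zł

Shadow minimum tax:
  Adjusted income: 174500 zł + 26500 zł + 2000 zł + 18000 zł + 7300 zł = 228300 zł
  Exemption: 228300 zł ≤ 254000 zł, so full 40000 zł applies
  Base: 228300 zł − 40000 zł = 188300 zł
  188300 zł × 24% = 45192 zł

Standard income tax:
  81000 zł × 15% = 12150 zł
  54000 zł × 27% = 14580 zł
  39500 zł × 40% = 15800 zł
  → 42530 zł

Excess of shadow minimum tax over standard income tax: 45192 zł − 42530 zł = 2662 zł.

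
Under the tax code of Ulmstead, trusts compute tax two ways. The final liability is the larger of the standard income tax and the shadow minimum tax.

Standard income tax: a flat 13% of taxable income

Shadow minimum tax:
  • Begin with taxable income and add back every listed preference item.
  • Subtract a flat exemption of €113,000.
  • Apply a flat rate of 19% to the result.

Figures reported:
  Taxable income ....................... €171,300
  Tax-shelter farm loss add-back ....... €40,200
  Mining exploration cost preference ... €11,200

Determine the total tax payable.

€22,269

Standard income tax:
  €171,300 × 13% = €22,269

Shadow minimum tax:
  Adjusted income: €171,300 + €40,200 + €11,200 = €222,700
  Less exemption €113,000 → base €109,700
  €109,700 × 19% = €20,843

€22,269 > €20,843, so the standard income tax governs.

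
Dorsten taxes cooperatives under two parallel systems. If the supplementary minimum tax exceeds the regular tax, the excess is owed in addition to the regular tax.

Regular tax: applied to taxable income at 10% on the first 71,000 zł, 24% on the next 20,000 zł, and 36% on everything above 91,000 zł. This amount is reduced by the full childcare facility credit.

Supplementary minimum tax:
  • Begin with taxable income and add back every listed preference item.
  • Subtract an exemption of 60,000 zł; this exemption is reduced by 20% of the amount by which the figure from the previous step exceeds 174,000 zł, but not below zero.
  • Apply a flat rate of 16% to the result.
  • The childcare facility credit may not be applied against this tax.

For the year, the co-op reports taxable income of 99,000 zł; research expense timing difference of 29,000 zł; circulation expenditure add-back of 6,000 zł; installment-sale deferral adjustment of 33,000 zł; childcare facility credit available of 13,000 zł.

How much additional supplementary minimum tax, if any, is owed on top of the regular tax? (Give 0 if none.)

15,340 zł

Supplementary minimum tax:
  Adjusted income: 99,000 zł + 29,000 zł + 6,000 zł + 33,000 zł = 167,000 zł
  Exemption: 167,000 zł ≤ 174,000 zł, so full 60,000 zł applies
  Base: 167,000 zł − 60,000 zł = 107,000 zł
  107,000 zł × 16% = 17,120 zł

Regular tax:
  71,000 zł × 10% = 7,100 zł
  20,000 zł × 24% = 4,800 zł
  8,000 zł × 36% = 2,880 zł
  → 14,780 zł
  Less childcare facility credit 13,000 zł → 1,780 zł

Excess of supplementary minimum tax over regular tax: 17,120 zł − 1,780 zł = 15,340 zł.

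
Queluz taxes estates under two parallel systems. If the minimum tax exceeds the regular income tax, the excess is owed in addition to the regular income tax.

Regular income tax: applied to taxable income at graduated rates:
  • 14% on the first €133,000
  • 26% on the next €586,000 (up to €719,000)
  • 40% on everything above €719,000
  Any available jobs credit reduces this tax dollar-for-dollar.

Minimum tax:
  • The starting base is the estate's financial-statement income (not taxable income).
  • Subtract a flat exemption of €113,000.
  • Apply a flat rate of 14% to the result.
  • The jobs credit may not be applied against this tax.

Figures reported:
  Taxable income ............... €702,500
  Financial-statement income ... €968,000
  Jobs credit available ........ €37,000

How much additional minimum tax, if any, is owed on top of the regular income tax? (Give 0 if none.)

€0

Regular income tax:
  €133,000 × 14% = €18,620
  €569,500 × 26% = €148,070
  → €166,690
  Less jobs credit €37,000 → €129,690

Minimum tax:
  Base (financial-statement income): €968,000
  Less exemption €113,000 → base €855,000
  €855,000 × 14% = €119,700

€119,700 ≤ €129,690, so no add-on is due.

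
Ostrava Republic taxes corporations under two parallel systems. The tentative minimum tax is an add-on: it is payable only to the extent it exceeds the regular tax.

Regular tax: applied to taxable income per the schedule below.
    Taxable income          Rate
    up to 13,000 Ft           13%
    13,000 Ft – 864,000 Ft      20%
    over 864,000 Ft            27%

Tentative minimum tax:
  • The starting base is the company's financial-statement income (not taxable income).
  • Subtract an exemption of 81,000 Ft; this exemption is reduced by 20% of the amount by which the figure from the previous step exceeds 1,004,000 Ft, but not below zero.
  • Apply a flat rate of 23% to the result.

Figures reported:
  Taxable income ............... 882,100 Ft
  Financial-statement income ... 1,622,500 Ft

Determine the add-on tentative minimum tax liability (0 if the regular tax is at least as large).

Tentative minimum tax:
  Base (financial-statement income): 1,622,500 Ft
  Exemption: 20% × (1,622,500 Ft − 1,004,000 Ft) = 123,700 Ft ≥ 81,000 Ft, so the exemption is fully phased out
  Base: 1,622,500 Ft − 0 Ft = 1,622,500 Ft
  1,622,500 Ft × 23% = 373,175 Ft

Regular tax:
  13,000 Ft × 13% = 1,690 Ft
  851,000 Ft × 20% = 170,200 Ft
  18,100 Ft × 27% = 4,887 Ft
  → 176,777 Ft

Excess of tentative minimum tax over regular tax: 373,175 Ft − 176,777 Ft = 196,398 Ft.

196,398 Ft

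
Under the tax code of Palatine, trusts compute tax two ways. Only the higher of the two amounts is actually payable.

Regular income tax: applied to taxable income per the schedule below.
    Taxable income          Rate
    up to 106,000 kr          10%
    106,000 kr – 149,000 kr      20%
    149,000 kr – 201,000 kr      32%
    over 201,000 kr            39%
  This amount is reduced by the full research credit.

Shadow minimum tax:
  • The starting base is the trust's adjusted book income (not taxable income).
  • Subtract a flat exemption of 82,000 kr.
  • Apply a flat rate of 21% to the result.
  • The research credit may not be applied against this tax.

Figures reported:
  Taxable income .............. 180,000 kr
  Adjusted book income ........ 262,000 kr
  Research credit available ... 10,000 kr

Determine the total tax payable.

37,800 kr

Shadow minimum tax:
  Base (adjusted book income): 262,000 kr
  Less exemption 82,000 kr → base 180,000 kr
  180,000 kr × 21% = 37,800 kr

Regular income tax:
  106,000 kr × 10% = 10,600 kr
  43,000 kr × 20% = 8,600 kr
  31,000 kr × 32% = 9,920 kr
  → 29,120 kr
  Less research credit 10,000 kr → 19,120 kr

37,800 kr > 19,120 kr, so the shadow minimum tax is the binding amount.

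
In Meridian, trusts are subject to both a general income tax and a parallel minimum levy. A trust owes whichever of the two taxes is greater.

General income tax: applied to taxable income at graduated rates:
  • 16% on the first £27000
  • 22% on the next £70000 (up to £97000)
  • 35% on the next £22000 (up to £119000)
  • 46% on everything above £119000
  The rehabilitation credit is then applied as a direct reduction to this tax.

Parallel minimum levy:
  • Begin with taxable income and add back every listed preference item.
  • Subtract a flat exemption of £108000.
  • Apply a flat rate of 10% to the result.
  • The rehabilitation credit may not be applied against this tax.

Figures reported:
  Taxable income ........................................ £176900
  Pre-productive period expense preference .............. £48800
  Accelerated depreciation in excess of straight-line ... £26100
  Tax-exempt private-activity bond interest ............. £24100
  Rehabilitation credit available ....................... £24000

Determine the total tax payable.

Parallel minimum levy:
  Adjusted income: £176900 + £48800 + £26100 + £24100 = £275900
  Less exemption £108000 → base £167900
  £167900 × 10% = £16790

General income tax:
  £27000 × 16% = £4320
  £70000 × 22% = £15400
  £22000 × 35% = £7700
  £57900 × 46% = £26634
  → £54054
  Less rehabilitation credit £24000 → £30054

£30054 > £16790, so the general income tax governs.

£30054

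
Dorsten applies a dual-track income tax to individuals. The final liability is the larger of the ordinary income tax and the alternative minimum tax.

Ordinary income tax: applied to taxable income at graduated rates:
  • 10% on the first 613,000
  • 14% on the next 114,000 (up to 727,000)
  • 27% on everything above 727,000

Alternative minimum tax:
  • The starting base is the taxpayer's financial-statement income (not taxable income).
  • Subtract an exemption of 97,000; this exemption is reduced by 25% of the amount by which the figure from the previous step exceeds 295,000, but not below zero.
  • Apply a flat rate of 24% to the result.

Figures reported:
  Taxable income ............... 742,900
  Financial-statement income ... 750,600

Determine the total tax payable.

180,144

Ordinary income tax:
  613,000 × 10% = 61,300
  114,000 × 14% = 15,960
  15,900 × 27% = 4,293
  → 81,553

Alternative minimum tax:
  Base (financial-statement income): 750,600
  Exemption: 25% × (750,600 − 295,000) = 113,900 ≥ 97,000, so the exemption is fully phased out
  Base: 750,600 − 0 = 750,600
  750,600 × 24% = 180,144

180,144 > 81,553, so the alternative minimum tax is the binding amount.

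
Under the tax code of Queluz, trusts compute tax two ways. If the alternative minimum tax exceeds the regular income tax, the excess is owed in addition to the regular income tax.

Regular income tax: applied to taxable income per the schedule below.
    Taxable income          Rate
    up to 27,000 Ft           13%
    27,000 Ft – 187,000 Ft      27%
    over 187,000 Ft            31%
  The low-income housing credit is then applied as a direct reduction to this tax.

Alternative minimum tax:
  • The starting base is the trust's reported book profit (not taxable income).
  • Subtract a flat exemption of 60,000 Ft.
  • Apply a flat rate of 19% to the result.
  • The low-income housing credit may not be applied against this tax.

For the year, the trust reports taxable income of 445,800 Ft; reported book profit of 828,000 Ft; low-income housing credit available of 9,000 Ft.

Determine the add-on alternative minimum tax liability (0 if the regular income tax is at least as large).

27,982 Ft

Regular income tax:
  27,000 Ft × 13% = 3,510 Ft
  160,000 Ft × 27% = 43,200 Ft
  258,800 Ft × 31% = 80,228 Ft
  → 126,938 Ft
  Less low-income housing credit 9,000 Ft → 117,938 Ft

Alternative minimum tax:
  Base (reported book profit): 828,000 Ft
  Less exemption 60,000 Ft → base 768,000 Ft
  768,000 Ft × 19% = 145,920 Ft

Excess of alternative minimum tax over regular income tax: 145,920 Ft − 117,938 Ft = 27,982 Ft.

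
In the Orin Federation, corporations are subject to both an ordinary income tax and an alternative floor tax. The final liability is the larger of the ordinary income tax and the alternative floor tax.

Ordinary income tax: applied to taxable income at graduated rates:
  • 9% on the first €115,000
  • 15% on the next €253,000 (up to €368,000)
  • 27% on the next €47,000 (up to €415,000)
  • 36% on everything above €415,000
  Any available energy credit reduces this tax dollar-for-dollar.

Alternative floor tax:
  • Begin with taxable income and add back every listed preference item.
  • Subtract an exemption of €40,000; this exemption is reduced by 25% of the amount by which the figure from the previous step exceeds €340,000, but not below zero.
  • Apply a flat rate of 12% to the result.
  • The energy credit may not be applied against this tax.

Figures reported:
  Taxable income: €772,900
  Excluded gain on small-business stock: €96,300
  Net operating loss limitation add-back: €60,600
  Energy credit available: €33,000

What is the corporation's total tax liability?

Alternative floor tax:
  Adjusted income: €772,900 + €96,300 + €60,600 = €929,800
  Exemption: 25% × (€929,800 − €340,000) = €147,450 ≥ €40,000, so the exemption is fully phased out
  Base: €929,800 − €0 = €929,800
  €929,800 × 12% = €111,576

Ordinary income tax:
  €115,000 × 9% = €10,350
  €253,000 × 15% = €37,950
  €47,000 × 27% = €12,690
  €357,900 × 36% = €128,844
  → €189,834
  Less energy credit €33,000 → €156,834

€156,834 > €111,576, so the ordinary income tax governs.

€156,834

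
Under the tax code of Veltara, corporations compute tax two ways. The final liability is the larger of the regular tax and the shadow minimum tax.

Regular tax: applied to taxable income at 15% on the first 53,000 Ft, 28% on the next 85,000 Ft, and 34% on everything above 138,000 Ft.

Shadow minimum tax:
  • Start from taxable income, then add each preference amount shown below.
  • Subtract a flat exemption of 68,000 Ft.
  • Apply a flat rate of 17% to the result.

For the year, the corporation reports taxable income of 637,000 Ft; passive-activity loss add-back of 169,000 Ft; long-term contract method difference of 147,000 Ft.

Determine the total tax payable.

201,410 Ft

Regular tax:
  53,000 Ft × 15% = 7,950 Ft
  85,000 Ft × 28% = 23,800 Ft
  499,000 Ft × 34% = 169,660 Ft
  → 201,410 Ft

Shadow minimum tax:
  Adjusted income: 637,000 Ft + 169,000 Ft + 147,000 Ft = 953,000 Ft
  Less exemption 68,000 Ft → base 885,000 Ft
  885,000 Ft × 17% = 150,450 Ft

201,410 Ft > 150,450 Ft, so the regular tax governs.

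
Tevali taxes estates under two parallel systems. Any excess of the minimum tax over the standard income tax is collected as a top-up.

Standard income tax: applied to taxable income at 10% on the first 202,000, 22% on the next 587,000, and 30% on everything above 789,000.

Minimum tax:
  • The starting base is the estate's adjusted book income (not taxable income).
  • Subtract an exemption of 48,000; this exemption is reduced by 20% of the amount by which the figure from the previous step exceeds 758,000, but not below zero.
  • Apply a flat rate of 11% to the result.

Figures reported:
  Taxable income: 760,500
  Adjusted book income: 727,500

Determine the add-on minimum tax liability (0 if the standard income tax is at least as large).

Minimum tax:
  Base (adjusted book income): 727,500
  Exemption: 727,500 ≤ 758,000, so full 48,000 applies
  Base: 727,500 − 48,000 = 679,500
  679,500 × 11% = 74,745

Standard income tax:
  202,000 × 10% = 20,200
  558,500 × 22% = 122,870
  → 143,070

74,745 ≤ 143,070, so no add-on is due.

0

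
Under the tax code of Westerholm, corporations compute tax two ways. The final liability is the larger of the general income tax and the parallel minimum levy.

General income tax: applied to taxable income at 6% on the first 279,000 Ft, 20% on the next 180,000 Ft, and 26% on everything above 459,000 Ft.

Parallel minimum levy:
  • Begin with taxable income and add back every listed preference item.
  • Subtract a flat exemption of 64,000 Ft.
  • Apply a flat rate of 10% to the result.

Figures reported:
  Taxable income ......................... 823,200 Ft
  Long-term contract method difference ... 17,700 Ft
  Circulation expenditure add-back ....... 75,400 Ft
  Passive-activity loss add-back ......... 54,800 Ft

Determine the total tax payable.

Parallel minimum levy:
  Adjusted income: 823,200 Ft + 17,700 Ft + 75,400 Ft + 54,800 Ft = 971,100 Ft
  Less exemption 64,000 Ft → base 907,100 Ft
  907,100 Ft × 10% = 90,710 Ft

General income tax:
  279,000 Ft × 6% = 16,740 Ft
  180,000 Ft × 20% = 36,000 Ft
  364,200 Ft × 26% = 94,692 Ft
  → 147,432 Ft

147,432 Ft > 90,710 Ft, so the general income tax governs.

147,432 Ft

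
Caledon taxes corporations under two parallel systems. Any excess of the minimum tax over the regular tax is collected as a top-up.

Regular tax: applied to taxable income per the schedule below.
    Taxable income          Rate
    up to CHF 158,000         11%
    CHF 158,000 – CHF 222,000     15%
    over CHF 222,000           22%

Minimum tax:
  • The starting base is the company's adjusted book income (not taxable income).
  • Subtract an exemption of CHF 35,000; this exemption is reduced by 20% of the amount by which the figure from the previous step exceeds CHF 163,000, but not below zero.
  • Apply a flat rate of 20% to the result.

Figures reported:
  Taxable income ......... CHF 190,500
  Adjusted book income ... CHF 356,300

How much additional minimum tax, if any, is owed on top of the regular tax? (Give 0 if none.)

CHF 49,005

Regular tax:
  CHF 158,000 × 11% = CHF 17,380
  CHF 32,500 × 15% = CHF 4,875
  → CHF 22,255

Minimum tax:
  Base (adjusted book income): CHF 356,300
  Exemption: 20% × (CHF 356,300 − CHF 163,000) = CHF 38,660 ≥ CHF 35,000, so the exemption is fully phased out
  Base: CHF 356,300 − CHF 0 = CHF 356,300
  CHF 356,300 × 20% = CHF 71,260

Excess of minimum tax over regular tax: CHF 71,260 − CHF 22,255 = CHF 49,005.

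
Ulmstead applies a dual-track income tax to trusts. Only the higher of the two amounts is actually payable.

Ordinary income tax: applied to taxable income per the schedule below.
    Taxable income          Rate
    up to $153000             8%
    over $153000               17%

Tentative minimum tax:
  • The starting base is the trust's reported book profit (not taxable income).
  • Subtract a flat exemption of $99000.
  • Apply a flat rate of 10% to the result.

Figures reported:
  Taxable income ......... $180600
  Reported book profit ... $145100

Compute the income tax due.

$16932

Tentative minimum tax:
  Base (reported book profit): $145100
  Less exemption $99000 → base $46100
  $46100 × 10% = $4610

Ordinary income tax:
  $153000 × 8% = $12240
  $27600 × 17% = $4692
  → $16932

$16932 > $4610, so the ordinary income tax governs.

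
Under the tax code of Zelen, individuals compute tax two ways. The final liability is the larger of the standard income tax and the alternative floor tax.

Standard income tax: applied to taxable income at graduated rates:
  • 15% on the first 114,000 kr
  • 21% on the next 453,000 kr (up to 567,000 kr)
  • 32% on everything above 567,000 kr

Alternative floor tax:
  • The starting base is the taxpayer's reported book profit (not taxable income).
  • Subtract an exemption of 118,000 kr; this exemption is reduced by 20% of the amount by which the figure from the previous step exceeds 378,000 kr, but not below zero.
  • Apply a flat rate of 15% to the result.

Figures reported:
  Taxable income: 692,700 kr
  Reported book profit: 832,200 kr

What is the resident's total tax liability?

Alternative floor tax:
  Base (reported book profit): 832,200 kr
  Exemption: 118,000 kr − 20% × (832,200 kr − 378,000 kr) = 118,000 kr − 90,840 kr = 27,160 kr
  Base: 832,200 kr − 27,160 kr = 805,040 kr
  805,040 kr × 15% = 120,756 kr

Standard income tax:
  114,000 kr × 15% = 17,100 kr
  453,000 kr × 21% = 95,130 kr
  125,700 kr × 32% = 40,224 kr
  → 152,454 kr

152,454 kr > 120,756 kr, so the standard income tax governs.

152,454 kr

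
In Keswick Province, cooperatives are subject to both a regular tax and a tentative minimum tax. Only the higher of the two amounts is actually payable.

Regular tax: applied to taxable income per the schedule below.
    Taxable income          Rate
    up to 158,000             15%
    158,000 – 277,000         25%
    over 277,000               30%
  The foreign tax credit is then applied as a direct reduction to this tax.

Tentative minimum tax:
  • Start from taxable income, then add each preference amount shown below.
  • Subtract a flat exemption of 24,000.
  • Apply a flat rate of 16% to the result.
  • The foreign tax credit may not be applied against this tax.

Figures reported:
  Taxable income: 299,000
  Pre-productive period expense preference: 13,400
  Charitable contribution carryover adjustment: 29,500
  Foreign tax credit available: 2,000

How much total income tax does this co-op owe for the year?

58,050

Regular tax:
  158,000 × 15% = 23,700
  119,000 × 25% = 29,750
  22,000 × 30% = 6,600
  → 60,050
  Less foreign tax credit 2,000 → 58,050

Tentative minimum tax:
  Adjusted income: 299,000 + 13,400 + 29,500 = 341,900
  Less exemption 24,000 → base 317,900
  317,900 × 16% = 50,864

58,050 > 50,864, so the regular tax governs.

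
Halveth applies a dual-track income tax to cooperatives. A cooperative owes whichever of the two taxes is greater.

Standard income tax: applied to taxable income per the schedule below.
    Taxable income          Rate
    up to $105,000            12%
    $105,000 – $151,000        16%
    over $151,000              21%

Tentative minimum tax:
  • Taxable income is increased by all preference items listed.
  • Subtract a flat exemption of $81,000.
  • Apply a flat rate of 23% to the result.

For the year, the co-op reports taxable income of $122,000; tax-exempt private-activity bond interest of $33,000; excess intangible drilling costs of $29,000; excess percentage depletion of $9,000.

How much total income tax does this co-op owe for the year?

$25,760

Tentative minimum tax:
  Adjusted income: $122,000 + $33,000 + $29,000 + $9,000 = $193,000
  Less exemption $81,000 → base $112,000
  $112,000 × 23% = $25,760

Standard income tax:
  $105,000 × 12% = $12,600
  $17,000 × 16% = $2,720
  → $15,320

$25,760 > $15,320, so the tentative minimum tax is the binding amount.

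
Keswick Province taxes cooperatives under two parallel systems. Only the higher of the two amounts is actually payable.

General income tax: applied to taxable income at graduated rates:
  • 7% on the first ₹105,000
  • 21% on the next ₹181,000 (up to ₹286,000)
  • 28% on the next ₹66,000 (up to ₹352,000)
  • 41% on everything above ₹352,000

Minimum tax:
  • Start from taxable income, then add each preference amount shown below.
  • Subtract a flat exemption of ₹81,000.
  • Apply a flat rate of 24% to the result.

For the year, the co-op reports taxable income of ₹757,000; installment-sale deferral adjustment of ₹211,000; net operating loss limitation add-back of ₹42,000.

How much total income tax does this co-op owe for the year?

Minimum tax:
  Adjusted income: ₹757,000 + ₹211,000 + ₹42,000 = ₹1,010,000
  Less exemption ₹81,000 → base ₹929,000
  ₹929,000 × 24% = ₹222,960

General income tax:
  ₹105,000 × 7% = ₹7,350
  ₹181,000 × 21% = ₹38,010
  ₹66,000 × 28% = ₹18,480
  ₹405,000 × 41% = ₹166,050
  → ₹229,890

₹229,890 > ₹222,960, so the general income tax governs.

₹229,890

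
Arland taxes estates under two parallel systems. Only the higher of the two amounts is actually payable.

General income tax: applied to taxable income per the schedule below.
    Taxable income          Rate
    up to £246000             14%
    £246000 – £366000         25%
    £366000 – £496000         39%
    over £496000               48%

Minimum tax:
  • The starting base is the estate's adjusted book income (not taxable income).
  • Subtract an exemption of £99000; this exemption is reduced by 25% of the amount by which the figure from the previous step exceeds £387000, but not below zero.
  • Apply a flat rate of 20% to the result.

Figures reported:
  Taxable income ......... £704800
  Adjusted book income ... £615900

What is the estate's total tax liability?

General income tax:
  £246000 × 14% = £34440
  £120000 × 25% = £30000
  £130000 × 39% = £50700
  £208800 × 48% = £100224
  → £215364

Minimum tax:
  Base (adjusted book income): £615900
  Exemption: £99000 − 25% × (£615900 − £387000) = £99000 − £57225 = £41775
  Base: £615900 − £41775 = £574125
  £574125 × 20% = £114825

£215364 > £114825, so the general income tax governs.

£215364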